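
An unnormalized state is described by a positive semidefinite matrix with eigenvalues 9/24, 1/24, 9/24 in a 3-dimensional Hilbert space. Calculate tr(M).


tr(M) = sum of eigenvalues
= 9/24 + 1/24 + 9/24
= 19/24
= 0.7917

0.7917


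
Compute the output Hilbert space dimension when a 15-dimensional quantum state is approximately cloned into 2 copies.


Output space = H^(tensor 2) where dim(H) = 15
dim = 15^2
= 225

225


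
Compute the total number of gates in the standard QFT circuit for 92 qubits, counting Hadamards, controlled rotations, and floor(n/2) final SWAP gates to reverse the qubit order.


Hadamard gates: 92
Controlled rotations: n*(n-1)/2 = 92*91/2 = 4186
SWAP gates: floor(n/2) = floor(92/2) = 46
Total = 92 + 4186 + 46
= 4324

4324


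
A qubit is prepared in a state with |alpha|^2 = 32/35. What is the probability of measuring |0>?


|alpha|^2 = 32/35 = 0.9143
|beta|^2 = 1 - 32/35 = 3/35 = 0.0857
P(|0>) = |alpha|^2 = 0.9143

0.9143


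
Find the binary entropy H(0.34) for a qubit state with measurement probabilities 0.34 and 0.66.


S = -p*log2(p) - (1-p)*log2(1-p)
p = 0.3400, 1-p = 0.6600
= -0.3400 * log2(0.3400) - 0.6600 * log2(0.6600)
= -(-0.5292) - (-0.3956)
= 0.9248

0.9248


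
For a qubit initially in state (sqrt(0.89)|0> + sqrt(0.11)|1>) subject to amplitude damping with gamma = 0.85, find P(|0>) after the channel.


For amplitude damping with parameter gamma on state sqrt(a)|0> + sqrt(b)|1>:
alpha^2 = 0.89, beta^2 = 0.11
P(|0>) = alpha^2 + gamma * beta^2
= 0.89 + 0.85 * 0.11
= 0.89 + 0.0935
= 0.9835

0.9835


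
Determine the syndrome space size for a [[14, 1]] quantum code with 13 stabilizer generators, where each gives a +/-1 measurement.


Each stabilizer generator gives a binary (+1 or -1) measurement outcome.
With 13 independent generators:
Total syndromes = 2^13
= 8192

8192


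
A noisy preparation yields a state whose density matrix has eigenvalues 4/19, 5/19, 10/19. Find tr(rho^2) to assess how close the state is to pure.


tr(rho^2) = sum of eigenvalues squared
= (4/19)^2 + (5/19)^2 + (10/19)^2
= (16 + 25 + 100) / 361
= 141/361
= 0.3906

0.3906


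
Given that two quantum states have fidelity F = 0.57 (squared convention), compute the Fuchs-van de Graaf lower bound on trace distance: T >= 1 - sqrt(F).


Fuchs-van de Graaf (squared-fidelity convention): 1 - sqrt(F) <= T <= sqrt(1 - F).
Lower bound: T >= 1 - sqrt(F)
sqrt(F) = sqrt(0.57) = 0.7550
T >= 1 - 0.7550
T >= 0.2450

0.2450


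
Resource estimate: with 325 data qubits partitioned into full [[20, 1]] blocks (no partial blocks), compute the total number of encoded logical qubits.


Each code block uses 20 physical qubits for 1 logical qubit(s).
Number of complete blocks = floor(325 / 20) = 16
Logical qubits = 16 * 1
= 16

16


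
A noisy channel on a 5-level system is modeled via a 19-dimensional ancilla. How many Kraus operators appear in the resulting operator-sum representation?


Tracing out the environment in an orthonormal basis {|i>_E} gives Kraus operators K_i = <i|_E U |0>_E.
Number of Kraus operators = dim(H_env) = d_env
= 19

19


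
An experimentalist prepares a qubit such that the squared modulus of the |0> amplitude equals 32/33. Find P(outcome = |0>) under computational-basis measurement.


|alpha|^2 = 32/33 = 0.9697
|beta|^2 = 1 - 32/33 = 1/33 = 0.0303
P(|0>) = |alpha|^2 = 0.9697

0.9697


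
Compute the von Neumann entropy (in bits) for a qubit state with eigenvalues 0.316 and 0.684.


S = -p*log2(p) - (1-p)*log2(1-p)
p = 0.3160, 1-p = 0.6840
= -0.3160 * log2(0.3160) - 0.6840 * log2(0.6840)
= -(-0.5252) - (-0.3748)
= 0.9000

0.9000


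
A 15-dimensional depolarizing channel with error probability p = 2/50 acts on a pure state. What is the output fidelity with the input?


F = (1-p) + p/d
= (1 - 0.0400) + 0.0400/15
= 0.9600 + 0.0027
= 0.9627

0.9627


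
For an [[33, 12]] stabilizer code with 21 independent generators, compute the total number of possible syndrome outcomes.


Each stabilizer generator gives a binary (+1 or -1) measurement outcome.
With 21 independent generators:
Total syndromes = 2^21
= 2097152

2097152


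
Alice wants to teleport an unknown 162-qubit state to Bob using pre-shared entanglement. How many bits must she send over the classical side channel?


Quantum teleportation requires 2 classical bits per qubit teleported.
162 qubit(s) -> 2 * 162 = 324 classical bits

324


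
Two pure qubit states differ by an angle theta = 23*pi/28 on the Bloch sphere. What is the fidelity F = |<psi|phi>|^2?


For states separated by angle theta on Bloch sphere:
F = cos^2(theta/2)
theta = 23*pi/28 = 2.5806
theta/2 = 1.2903
cos(theta/2) = 0.2768
F = 0.0766

0.0766


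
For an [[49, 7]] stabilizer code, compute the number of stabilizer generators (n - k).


For an [[n,k]] stabilizer code:
Number of stabilizer generators = n - k
= 49 - 7
= 42

42


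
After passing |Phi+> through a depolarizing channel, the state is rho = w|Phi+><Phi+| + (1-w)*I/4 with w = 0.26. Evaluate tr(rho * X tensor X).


|Phi+> = (|00> + |11>)/sqrt(2)
For the pure Bell state, <X_A X_B> = +1 (Bell-state Pauli correlator).
The maximally-mixed part I/4 has tr(I/4 * P tensor P) = 0 for any traceless Pauli P.
So <X_A X_B>_rho = w * (+1) + (1 - w) * 0
= 0.26 * (+1)
= 0.2600

0.2600


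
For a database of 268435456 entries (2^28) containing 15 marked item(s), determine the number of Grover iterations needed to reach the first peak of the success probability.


After j Grover iterations the success probability is P(j) = sin^2((2j+1)*theta), where sin(theta) = sqrt(k/N).
N = 2^28 = 268435456, k = 15
sin(theta) = sqrt(k/N) = 0.0002363881437
theta = arcsin(sqrt(k/N)) = 0.0002363881459 rad
P(j) reaches its first maximum when (2j+1)*theta is as close as possible to pi/2, i.e. j = round(pi/(4*theta) - 1/2).
pi/(4*theta) - 1/2 = 3321.9939
(For comparison, the common estimate pi/4 * sqrt(N/k) = 3322.4939; the exact maximiser is used here.)
Optimal iterations = 3322

3322


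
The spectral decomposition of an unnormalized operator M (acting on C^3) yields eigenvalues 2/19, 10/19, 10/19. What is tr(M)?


tr(M) = sum of eigenvalues
= 2/19 + 10/19 + 10/19
= 22/19
= 1.1579

1.1579


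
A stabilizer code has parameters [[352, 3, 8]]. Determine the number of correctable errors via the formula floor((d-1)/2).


Code parameters: [[352, 3, 8]], distance d = 8.
Number of correctable errors = floor((d-1)/2)
= floor((8 - 1)/2)
= floor(7/2)
= 3

3


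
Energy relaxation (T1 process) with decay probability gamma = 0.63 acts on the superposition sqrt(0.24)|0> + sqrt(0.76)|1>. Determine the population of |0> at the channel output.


For amplitude damping with parameter gamma on state sqrt(a)|0> + sqrt(b)|1>:
alpha^2 = 0.24, beta^2 = 0.76
P(|0>) = alpha^2 + gamma * beta^2
= 0.24 + 0.63 * 0.76
= 0.24 + 0.4788
= 0.7188

0.7188


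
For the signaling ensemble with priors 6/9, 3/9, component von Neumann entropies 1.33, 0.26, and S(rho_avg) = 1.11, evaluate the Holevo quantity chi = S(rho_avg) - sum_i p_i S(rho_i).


chi = S(rho) - sum_i p_i * S(rho_i)
Weighted entropy = 6/9 * 1.33 + 3/9 * 0.26
= 0.9733
chi = 1.11 - 0.9733
= 0.1367

0.1367


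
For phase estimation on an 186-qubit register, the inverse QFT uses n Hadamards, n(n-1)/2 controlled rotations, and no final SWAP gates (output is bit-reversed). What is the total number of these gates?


Hadamard gates: 186
Controlled rotations: n*(n-1)/2 = 186*185/2 = 17205
SWAP gates: 0 (omitted)
Total = 186 + 17205
= 17391

17391


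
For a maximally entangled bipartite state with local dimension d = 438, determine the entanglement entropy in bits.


For a maximally entangled state in d x d:
S = log2(d) = log2(438)
= 8.7748

8.7748


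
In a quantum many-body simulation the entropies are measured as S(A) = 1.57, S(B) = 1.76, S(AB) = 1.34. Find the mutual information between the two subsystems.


I(A:B) = S(A) + S(B) - S(AB)
= 1.57 + 1.76 - 1.34
= 1.9900

1.9900


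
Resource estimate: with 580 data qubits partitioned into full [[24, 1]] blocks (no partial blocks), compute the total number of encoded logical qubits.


Each code block uses 24 physical qubits for 1 logical qubit(s).
Number of complete blocks = floor(580 / 24) = 24
Logical qubits = 24 * 1
= 24

24


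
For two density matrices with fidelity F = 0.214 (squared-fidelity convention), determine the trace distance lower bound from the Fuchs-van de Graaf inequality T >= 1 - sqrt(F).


Fuchs-van de Graaf (squared-fidelity convention): 1 - sqrt(F) <= T <= sqrt(1 - F).
Lower bound: T >= 1 - sqrt(F)
sqrt(F) = sqrt(0.214) = 0.4626
T >= 1 - 0.4626
T >= 0.5374

0.5374


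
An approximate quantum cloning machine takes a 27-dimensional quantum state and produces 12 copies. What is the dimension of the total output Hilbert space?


Output space = H^(tensor 12) where dim(H) = 27
dim = 27^12
= 729 (after 2 factors)
= 19683 (after 3 factors)
= 531441 (after 4 factors)
= 14348907 (after 5 factors)
= 387420489 (after 6 factors)
= 10460353203 (after 7 factors)
= 282429536481 (after 8 factors)
= 7625597484987 (after 9 factors)
= 205891132094649 (after 10 factors)
= 5559060566555523 (after 11 factors)
= 150094635296999121 (after 12 factors)
= 150094635296999121

150094635296999121


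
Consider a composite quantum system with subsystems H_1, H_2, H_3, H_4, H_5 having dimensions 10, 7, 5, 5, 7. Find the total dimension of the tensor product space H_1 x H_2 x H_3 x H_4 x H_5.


dim(H_1 x H_2 x H_3 x H_4 x H_5) = 10 * 7 * 5 * 5 * 7
= 70 * 5 * 5 * 7
= 350 * 5 * 7
= 1750 * 7
= 12250

12250


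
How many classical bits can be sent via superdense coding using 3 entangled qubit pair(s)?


Superdense coding allows 2 classical bits per shared entangled pair.
3 pair(s) -> 2 * 3 = 6 classical bits

6


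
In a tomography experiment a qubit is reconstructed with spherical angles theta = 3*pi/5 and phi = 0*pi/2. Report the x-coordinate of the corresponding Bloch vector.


theta = 1.8850, phi = 0.0000
r_x = sin(theta)*cos(phi) = 0.9511 * 1.0000
r_x = 0.9511

0.9511


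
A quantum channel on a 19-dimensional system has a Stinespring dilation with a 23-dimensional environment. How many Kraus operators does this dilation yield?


Tracing out the environment in an orthonormal basis {|i>_E} gives Kraus operators K_i = <i|_E U |0>_E.
Number of Kraus operators = dim(H_env) = d_env
= 23

23


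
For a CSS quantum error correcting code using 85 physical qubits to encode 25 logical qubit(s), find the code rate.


Code rate R = k/n
= 25/85
= 0.2941

0.2941


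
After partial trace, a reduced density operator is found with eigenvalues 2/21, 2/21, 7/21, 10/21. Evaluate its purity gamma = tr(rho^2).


tr(rho^2) = sum of eigenvalues squared
= (2/21)^2 + (2/21)^2 + (7/21)^2 + (10/21)^2
= (4 + 4 + 49 + 100) / 441
= 157/441
= 0.3560

0.3560


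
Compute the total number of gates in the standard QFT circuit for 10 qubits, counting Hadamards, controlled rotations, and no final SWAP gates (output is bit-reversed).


Hadamard gates: 10
Controlled rotations: n*(n-1)/2 = 10*9/2 = 45
SWAP gates: 0 (omitted)
Total = 10 + 45
= 55

55


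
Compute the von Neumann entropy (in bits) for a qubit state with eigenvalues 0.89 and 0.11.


S = -p*log2(p) - (1-p)*log2(1-p)
p = 0.8900, 1-p = 0.1100
= -0.8900 * log2(0.8900) - 0.1100 * log2(0.1100)
= -(-0.1496) - (-0.3503)
= 0.4999

0.4999


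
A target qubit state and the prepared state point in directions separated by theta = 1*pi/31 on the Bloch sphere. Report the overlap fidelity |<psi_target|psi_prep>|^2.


For states separated by angle theta on Bloch sphere:
F = cos^2(theta/2)
theta = 1*pi/31 = 0.1013
theta/2 = 0.0507
cos(theta/2) = 0.9987
F = 0.9974

0.9974


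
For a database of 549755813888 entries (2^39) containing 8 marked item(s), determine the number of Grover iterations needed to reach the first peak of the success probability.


After j Grover iterations the success probability is P(j) = sin^2((2j+1)*theta), where sin(theta) = sqrt(k/N).
N = 2^39 = 549755813888, k = 8
sin(theta) = sqrt(k/N) = 3.814697266e-06
theta = arcsin(sqrt(k/N)) = 3.814697266e-06 rad
P(j) reaches its first maximum when (2j+1)*theta is as close as possible to pi/2, i.e. j = round(pi/(4*theta) - 1/2).
pi/(4*theta) - 1/2 = 205886.9161
(For comparison, the common estimate pi/4 * sqrt(N/k) = 205887.4161; the exact maximiser is used here.)
Optimal iterations = 205887

205887


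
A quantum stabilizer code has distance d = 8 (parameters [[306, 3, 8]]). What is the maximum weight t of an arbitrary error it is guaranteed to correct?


Code parameters: [[306, 3, 8]], distance d = 8.
Number of correctable errors = floor((d-1)/2)
= floor((8 - 1)/2)
= floor(7/2)
= 3

3


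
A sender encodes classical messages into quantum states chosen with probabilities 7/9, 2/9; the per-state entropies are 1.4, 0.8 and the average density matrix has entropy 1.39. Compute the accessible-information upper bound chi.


chi = S(rho) - sum_i p_i * S(rho_i)
Weighted entropy = 7/9 * 1.4 + 2/9 * 0.8
= 1.2667
chi = 1.39 - 1.2667
= 0.1233

0.1233


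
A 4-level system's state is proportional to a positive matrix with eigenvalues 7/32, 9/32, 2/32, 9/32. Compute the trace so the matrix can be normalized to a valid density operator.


tr(M) = sum of eigenvalues
= 7/32 + 9/32 + 2/32 + 9/32
= 27/32
= 0.8438

0.8438


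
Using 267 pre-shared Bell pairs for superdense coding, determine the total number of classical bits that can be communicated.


Superdense coding allows 2 classical bits per shared entangled pair.
267 pair(s) -> 2 * 267 = 534 classical bits

534


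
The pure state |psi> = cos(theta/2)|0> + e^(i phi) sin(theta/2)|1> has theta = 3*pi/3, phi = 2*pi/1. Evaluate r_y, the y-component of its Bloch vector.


theta = 3.1416, phi = 6.2832
r_y = sin(theta)*sin(phi) = 0.0000 * 0.0000
r_y = 0.0000

0.0000


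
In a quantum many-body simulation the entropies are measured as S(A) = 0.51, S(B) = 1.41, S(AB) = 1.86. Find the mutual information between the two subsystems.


I(A:B) = S(A) + S(B) - S(AB)
= 0.51 + 1.41 - 1.86
= 0.0600

0.0600


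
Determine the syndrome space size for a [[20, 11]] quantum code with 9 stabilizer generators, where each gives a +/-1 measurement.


Each stabilizer generator gives a binary (+1 or -1) measurement outcome.
With 9 independent generators:
Total syndromes = 2^9
= 512

512


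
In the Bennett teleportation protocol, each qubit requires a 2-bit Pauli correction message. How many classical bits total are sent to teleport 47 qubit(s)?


Quantum teleportation requires 2 classical bits per qubit teleported.
47 qubit(s) -> 2 * 47 = 94 classical bits

94


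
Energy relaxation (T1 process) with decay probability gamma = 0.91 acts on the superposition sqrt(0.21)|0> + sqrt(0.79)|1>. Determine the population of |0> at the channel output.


For amplitude damping with parameter gamma on state sqrt(a)|0> + sqrt(b)|1>:
alpha^2 = 0.21, beta^2 = 0.79
P(|0>) = alpha^2 + gamma * beta^2
= 0.21 + 0.91 * 0.79
= 0.21 + 0.7189
= 0.9289

0.9289


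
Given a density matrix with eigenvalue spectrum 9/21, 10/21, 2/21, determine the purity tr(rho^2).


tr(rho^2) = sum of eigenvalues squared
= (9/21)^2 + (10/21)^2 + (2/21)^2
= (81 + 100 + 4) / 441
= 185/441
= 0.4195

0.4195


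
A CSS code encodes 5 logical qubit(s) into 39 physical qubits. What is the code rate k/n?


Code rate R = k/n
= 5/39
= 0.1282

0.1282


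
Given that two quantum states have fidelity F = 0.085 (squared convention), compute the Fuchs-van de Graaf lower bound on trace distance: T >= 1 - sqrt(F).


Fuchs-van de Graaf (squared-fidelity convention): 1 - sqrt(F) <= T <= sqrt(1 - F).
Lower bound: T >= 1 - sqrt(F)
sqrt(F) = sqrt(0.085) = 0.2915
T >= 1 - 0.2915
T >= 0.7085

0.7085


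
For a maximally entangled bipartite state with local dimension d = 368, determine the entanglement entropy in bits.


For a maximally entangled state in d x d:
S = log2(d) = log2(368)
= 8.5236

8.5236


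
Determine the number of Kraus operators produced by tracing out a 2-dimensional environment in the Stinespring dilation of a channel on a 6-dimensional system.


Tracing out the environment in an orthonormal basis {|i>_E} gives Kraus operators K_i = <i|_E U |0>_E.
Number of Kraus operators = dim(H_env) = d_env
= 2

2


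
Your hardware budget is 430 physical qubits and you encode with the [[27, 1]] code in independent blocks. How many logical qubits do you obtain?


Each code block uses 27 physical qubits for 1 logical qubit(s).
Number of complete blocks = floor(430 / 27) = 15
Logical qubits = 15 * 1
= 15

15


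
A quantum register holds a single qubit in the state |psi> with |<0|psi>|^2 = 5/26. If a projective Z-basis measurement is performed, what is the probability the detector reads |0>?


|alpha|^2 = 5/26 = 0.1923
|beta|^2 = 1 - 5/26 = 21/26 = 0.8077
P(|0>) = |alpha|^2 = 0.1923

0.1923


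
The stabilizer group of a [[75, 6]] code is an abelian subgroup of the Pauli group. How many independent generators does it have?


For an [[n,k]] stabilizer code:
Number of stabilizer generators = n - k
= 75 - 6
= 69

69


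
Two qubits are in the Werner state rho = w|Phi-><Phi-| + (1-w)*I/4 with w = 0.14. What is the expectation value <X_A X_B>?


|Phi-> = (|00> - |11>)/sqrt(2)
For the pure Bell state, <X_A X_B> = -1 (Bell-state Pauli correlator).
The maximally-mixed part I/4 has tr(I/4 * P tensor P) = 0 for any traceless Pauli P.
So <X_A X_B>_rho = w * (-1) + (1 - w) * 0
= 0.14 * (-1)
= -0.1400

-0.1400


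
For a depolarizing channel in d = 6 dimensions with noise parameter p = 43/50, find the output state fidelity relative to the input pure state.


F = (1-p) + p/d
= (1 - 0.8600) + 0.8600/6
= 0.1400 + 0.1433
= 0.2833

0.2833


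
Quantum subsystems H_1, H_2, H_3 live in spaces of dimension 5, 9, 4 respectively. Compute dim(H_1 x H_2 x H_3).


dim(H_1 x H_2 x H_3) = 5 * 9 * 4
= 45 * 4
= 180

180


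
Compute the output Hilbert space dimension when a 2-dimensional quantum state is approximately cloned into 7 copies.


Output space = H^(tensor 7) where dim(H) = 2
dim = 2^7
= 4 (after 2 factors)
= 8 (after 3 factors)
= 16 (after 4 factors)
= 32 (after 5 factors)
= 64 (after 6 factors)
= 128 (after 7 factors)
= 128

128


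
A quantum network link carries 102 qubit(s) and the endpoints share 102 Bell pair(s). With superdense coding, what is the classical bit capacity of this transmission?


Superdense coding allows 2 classical bits per shared entangled pair.
102 pair(s) -> 2 * 102 = 204 classical bits

204


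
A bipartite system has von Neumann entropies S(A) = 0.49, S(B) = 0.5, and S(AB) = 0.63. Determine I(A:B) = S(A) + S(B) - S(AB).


I(A:B) = S(A) + S(B) - S(AB)
= 0.49 + 0.5 - 0.63
= 0.3600

0.3600


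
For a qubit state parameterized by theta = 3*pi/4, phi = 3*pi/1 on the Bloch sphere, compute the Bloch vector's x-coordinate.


theta = 2.3562, phi = 9.4248
r_x = sin(theta)*cos(phi) = 0.7071 * -1.0000
r_x = -0.7071

-0.7071


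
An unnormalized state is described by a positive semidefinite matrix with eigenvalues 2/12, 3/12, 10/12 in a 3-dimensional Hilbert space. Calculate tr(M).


tr(M) = sum of eigenvalues
= 2/12 + 3/12 + 10/12
= 15/12
= 1.2500

1.2500


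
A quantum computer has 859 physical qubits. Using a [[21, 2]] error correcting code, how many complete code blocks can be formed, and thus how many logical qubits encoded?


Each code block uses 21 physical qubits for 2 logical qubit(s).
Number of complete blocks = floor(859 / 21) = 40
Logical qubits = 40 * 2
= 80

80


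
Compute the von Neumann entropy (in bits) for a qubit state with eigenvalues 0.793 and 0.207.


S = -p*log2(p) - (1-p)*log2(1-p)
p = 0.7930, 1-p = 0.2070
= -0.7930 * log2(0.7930) - 0.2070 * log2(0.2070)
= -(-0.2653) - (-0.4704)
= 0.7357

0.7357


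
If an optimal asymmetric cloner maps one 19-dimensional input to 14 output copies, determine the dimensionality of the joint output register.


Output space = H^(tensor 14) where dim(H) = 19
dim = 19^14
= 361 (after 2 factors)
= 6859 (after 3 factors)
= 130321 (after 4 factors)
= 2476099 (after 5 factors)
= 47045881 (after 6 factors)
= 893871739 (after 7 factors)
= 16983563041 (after 8 factors)
= 322687697779 (after 9 factors)
= 6131066257801 (after 10 factors)
= 116490258898219 (after 11 factors)
= 2213314919066161 (after 12 factors)
= 42052983462257059 (after 13 factors)
= 799006685782884121 (after 14 factors)
= 799006685782884121

799006685782884121


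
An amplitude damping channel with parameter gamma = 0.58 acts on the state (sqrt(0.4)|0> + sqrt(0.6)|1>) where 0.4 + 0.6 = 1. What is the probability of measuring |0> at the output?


For amplitude damping with parameter gamma on state sqrt(a)|0> + sqrt(b)|1>:
alpha^2 = 0.4, beta^2 = 0.6
P(|0>) = alpha^2 + gamma * beta^2
= 0.4 + 0.58 * 0.6
= 0.4 + 0.3480
= 0.7480

0.7480


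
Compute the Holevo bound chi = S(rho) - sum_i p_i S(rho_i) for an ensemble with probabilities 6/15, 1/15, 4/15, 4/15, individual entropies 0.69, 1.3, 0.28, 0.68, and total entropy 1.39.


chi = S(rho) - sum_i p_i * S(rho_i)
Weighted entropy = 6/15 * 0.69 + 1/15 * 1.3 + 4/15 * 0.28 + 4/15 * 0.68
= 0.6187
chi = 1.39 - 0.6187
= 0.7713

0.7713


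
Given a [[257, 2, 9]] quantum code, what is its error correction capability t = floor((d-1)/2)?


Code parameters: [[257, 2, 9]], distance d = 9.
Number of correctable errors = floor((d-1)/2)
= floor((9 - 1)/2)
= floor(8/2)
= 4

4


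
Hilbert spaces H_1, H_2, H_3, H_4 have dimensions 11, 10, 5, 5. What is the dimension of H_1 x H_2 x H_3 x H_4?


dim(H_1 x H_2 x H_3 x H_4) = 11 * 10 * 5 * 5
= 110 * 5 * 5
= 550 * 5
= 2750

2750


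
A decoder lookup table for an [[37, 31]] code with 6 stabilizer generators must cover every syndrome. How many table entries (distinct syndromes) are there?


Each stabilizer generator gives a binary (+1 or -1) measurement outcome.
With 6 independent generators:
Total syndromes = 2^6
= 64

64


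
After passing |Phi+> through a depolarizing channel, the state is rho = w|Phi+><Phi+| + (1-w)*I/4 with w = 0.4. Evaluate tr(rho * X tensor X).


|Phi+> = (|00> + |11>)/sqrt(2)
For the pure Bell state, <X_A X_B> = +1 (Bell-state Pauli correlator).
The maximally-mixed part I/4 has tr(I/4 * P tensor P) = 0 for any traceless Pauli P.
So <X_A X_B>_rho = w * (+1) + (1 - w) * 0
= 0.4 * (+1)
= 0.4000

0.4000


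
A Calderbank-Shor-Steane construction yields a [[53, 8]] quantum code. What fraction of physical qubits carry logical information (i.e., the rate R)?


Code rate R = k/n
= 8/53
= 0.1509

0.1509


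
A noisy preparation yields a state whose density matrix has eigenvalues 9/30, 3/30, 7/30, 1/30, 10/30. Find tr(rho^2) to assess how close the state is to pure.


tr(rho^2) = sum of eigenvalues squared
= (9/30)^2 + (3/30)^2 + (7/30)^2 + (1/30)^2 + (10/30)^2
= (81 + 9 + 49 + 1 + 100) / 900
= 240/900
= 0.2667

0.2667


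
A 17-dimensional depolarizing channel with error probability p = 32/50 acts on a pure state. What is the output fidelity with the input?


F = (1-p) + p/d
= (1 - 0.6400) + 0.6400/17
= 0.3600 + 0.0376
= 0.3976

0.3976


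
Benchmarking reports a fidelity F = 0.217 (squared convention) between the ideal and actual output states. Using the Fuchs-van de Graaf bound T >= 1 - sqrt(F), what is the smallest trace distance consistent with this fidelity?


Fuchs-van de Graaf (squared-fidelity convention): 1 - sqrt(F) <= T <= sqrt(1 - F).
Lower bound: T >= 1 - sqrt(F)
sqrt(F) = sqrt(0.217) = 0.4658
T >= 1 - 0.4658
T >= 0.5342

0.5342


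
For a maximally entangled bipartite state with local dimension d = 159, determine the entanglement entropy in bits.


For a maximally entangled state in d x d:
S = log2(d) = log2(159)
= 7.3129

7.3129


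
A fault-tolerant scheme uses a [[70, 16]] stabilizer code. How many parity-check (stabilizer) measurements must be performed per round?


For an [[n,k]] stabilizer code:
Number of stabilizer generators = n - k
= 70 - 16
= 54

54


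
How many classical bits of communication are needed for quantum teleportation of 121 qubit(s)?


Quantum teleportation requires 2 classical bits per qubit teleported.
121 qubit(s) -> 2 * 121 = 242 classical bits

242


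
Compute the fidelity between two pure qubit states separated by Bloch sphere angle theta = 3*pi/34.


For states separated by angle theta on Bloch sphere:
F = cos^2(theta/2)
theta = 3*pi/34 = 0.2772
theta/2 = 0.1386
cos(theta/2) = 0.9904
F = 0.9809

0.9809


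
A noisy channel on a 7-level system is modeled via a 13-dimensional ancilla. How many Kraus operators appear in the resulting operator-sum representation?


Tracing out the environment in an orthonormal basis {|i>_E} gives Kraus operators K_i = <i|_E U |0>_E.
Number of Kraus operators = dim(H_env) = d_env
= 13

13


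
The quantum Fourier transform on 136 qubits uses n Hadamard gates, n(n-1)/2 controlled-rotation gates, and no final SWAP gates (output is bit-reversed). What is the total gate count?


Hadamard gates: 136
Controlled rotations: n*(n-1)/2 = 136*135/2 = 9180
SWAP gates: 0 (omitted)
Total = 136 + 9180
= 9316

9316


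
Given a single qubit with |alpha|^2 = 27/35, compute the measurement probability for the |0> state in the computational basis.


|alpha|^2 = 27/35 = 0.7714
|beta|^2 = 1 - 27/35 = 8/35 = 0.2286
P(|0>) = |alpha|^2 = 0.7714

0.7714


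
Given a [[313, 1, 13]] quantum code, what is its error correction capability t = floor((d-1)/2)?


Code parameters: [[313, 1, 13]], distance d = 13.
Number of correctable errors = floor((d-1)/2)
= floor((13 - 1)/2)
= floor(12/2)
= 6

6


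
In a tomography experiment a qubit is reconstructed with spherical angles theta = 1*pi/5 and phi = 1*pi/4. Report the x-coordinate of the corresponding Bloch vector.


theta = 0.6283, phi = 0.7854
r_x = sin(theta)*cos(phi) = 0.5878 * 0.7071
r_x = 0.4156

0.4156


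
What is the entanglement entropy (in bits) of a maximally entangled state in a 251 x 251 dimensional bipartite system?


For a maximally entangled state in d x d:
S = log2(d) = log2(251)
= 7.9715

7.9715


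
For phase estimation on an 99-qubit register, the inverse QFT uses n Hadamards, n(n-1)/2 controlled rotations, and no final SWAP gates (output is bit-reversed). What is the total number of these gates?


Hadamard gates: 99
Controlled rotations: n*(n-1)/2 = 99*98/2 = 4851
SWAP gates: 0 (omitted)
Total = 99 + 4851
= 4950

4950


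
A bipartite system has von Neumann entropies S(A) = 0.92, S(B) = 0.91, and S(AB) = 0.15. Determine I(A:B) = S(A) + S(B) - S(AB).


I(A:B) = S(A) + S(B) - S(AB)
= 0.92 + 0.91 - 0.15
= 1.6800

1.6800


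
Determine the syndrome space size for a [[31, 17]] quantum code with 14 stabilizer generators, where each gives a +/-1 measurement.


Each stabilizer generator gives a binary (+1 or -1) measurement outcome.
With 14 independent generators:
Total syndromes = 2^14
= 16384

16384


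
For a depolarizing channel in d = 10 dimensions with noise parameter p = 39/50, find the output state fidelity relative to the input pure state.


F = (1-p) + p/d
= (1 - 0.7800) + 0.7800/10
= 0.2200 + 0.0780
= 0.2980

0.2980


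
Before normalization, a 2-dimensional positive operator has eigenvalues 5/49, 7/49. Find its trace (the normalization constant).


tr(M) = sum of eigenvalues
= 5/49 + 7/49
= 12/49
= 0.2449

0.2449


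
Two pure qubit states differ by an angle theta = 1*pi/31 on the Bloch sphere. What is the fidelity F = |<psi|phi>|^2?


For states separated by angle theta on Bloch sphere:
F = cos^2(theta/2)
theta = 1*pi/31 = 0.1013
theta/2 = 0.0507
cos(theta/2) = 0.9987
F = 0.9974

0.9974


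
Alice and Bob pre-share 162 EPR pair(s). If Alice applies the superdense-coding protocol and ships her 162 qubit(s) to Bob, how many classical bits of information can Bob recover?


Superdense coding allows 2 classical bits per shared entangled pair.
162 pair(s) -> 2 * 162 = 324 classical bits

324


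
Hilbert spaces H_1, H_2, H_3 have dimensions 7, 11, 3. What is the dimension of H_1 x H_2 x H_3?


dim(H_1 x H_2 x H_3) = 7 * 11 * 3
= 77 * 3
= 231

231


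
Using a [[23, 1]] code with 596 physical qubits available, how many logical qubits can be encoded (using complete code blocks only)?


Each code block uses 23 physical qubits for 1 logical qubit(s).
Number of complete blocks = floor(596 / 23) = 25
Logical qubits = 25 * 1
= 25

25


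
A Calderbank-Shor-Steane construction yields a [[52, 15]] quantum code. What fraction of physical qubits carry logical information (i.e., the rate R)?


Code rate R = k/n
= 15/52
= 0.2885

0.2885


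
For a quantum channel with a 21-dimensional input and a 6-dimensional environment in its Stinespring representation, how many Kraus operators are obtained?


Tracing out the environment in an orthonormal basis {|i>_E} gives Kraus operators K_i = <i|_E U |0>_E.
Number of Kraus operators = dim(H_env) = d_env
= 6

6


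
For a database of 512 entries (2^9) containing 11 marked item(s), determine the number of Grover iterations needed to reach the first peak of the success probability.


After j Grover iterations the success probability is P(j) = sin^2((2j+1)*theta), where sin(theta) = sqrt(k/N).
N = 2^9 = 512, k = 11
sin(theta) = sqrt(k/N) = 0.1465754925
theta = arcsin(sqrt(k/N)) = 0.1471054797 rad
P(j) reaches its first maximum when (2j+1)*theta is as close as possible to pi/2, i.e. j = round(pi/(4*theta) - 1/2).
pi/(4*theta) - 1/2 = 4.8390
(For comparison, the common estimate pi/4 * sqrt(N/k) = 5.3583; the exact maximiser is used here.)
Optimal iterations = 5

5


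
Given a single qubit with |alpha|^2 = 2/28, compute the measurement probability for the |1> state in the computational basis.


|alpha|^2 = 2/28 = 0.0714
|beta|^2 = 1 - 2/28 = 26/28 = 0.9286
P(|1>) = |beta|^2 = 0.9286

0.9286


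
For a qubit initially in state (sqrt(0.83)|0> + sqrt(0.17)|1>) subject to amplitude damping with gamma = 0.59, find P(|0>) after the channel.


For amplitude damping with parameter gamma on state sqrt(a)|0> + sqrt(b)|1>:
alpha^2 = 0.83, beta^2 = 0.17
P(|0>) = alpha^2 + gamma * beta^2
= 0.83 + 0.59 * 0.17
= 0.83 + 0.1003
= 0.9303

0.9303


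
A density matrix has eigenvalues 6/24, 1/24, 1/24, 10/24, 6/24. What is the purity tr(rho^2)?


tr(rho^2) = sum of eigenvalues squared
= (6/24)^2 + (1/24)^2 + (1/24)^2 + (10/24)^2 + (6/24)^2
= (36 + 1 + 1 + 100 + 36) / 576
= 174/576
= 0.3021

0.3021


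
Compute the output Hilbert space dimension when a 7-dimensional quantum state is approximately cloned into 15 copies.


Output space = H^(tensor 15) where dim(H) = 7
dim = 7^15
= 49 (after 2 factors)
= 343 (after 3 factors)
= 2401 (after 4 factors)
= 16807 (after 5 factors)
= 117649 (after 6 factors)
= 823543 (after 7 factors)
= 5764801 (after 8 factors)
= 40353607 (after 9 factors)
= 282475249 (after 10 factors)
= 1977326743 (after 11 factors)
= 13841287201 (after 12 factors)
= 96889010407 (after 13 factors)
= 678223072849 (after 14 factors)
= 4747561509943 (after 15 factors)
= 4747561509943

4747561509943


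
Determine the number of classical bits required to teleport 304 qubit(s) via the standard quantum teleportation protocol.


Quantum teleportation requires 2 classical bits per qubit teleported.
304 qubit(s) -> 2 * 304 = 608 classical bits

608


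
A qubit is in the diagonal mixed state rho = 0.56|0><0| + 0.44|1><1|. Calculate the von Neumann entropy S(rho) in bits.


S = -p*log2(p) - (1-p)*log2(1-p)
p = 0.5600, 1-p = 0.4400
= -0.5600 * log2(0.5600) - 0.4400 * log2(0.4400)
= -(-0.4684) - (-0.5211)
= 0.9896

0.9896


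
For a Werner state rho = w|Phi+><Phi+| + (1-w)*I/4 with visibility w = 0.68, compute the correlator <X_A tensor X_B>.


|Phi+> = (|00> + |11>)/sqrt(2)
For the pure Bell state, <X_A X_B> = +1 (Bell-state Pauli correlator).
The maximally-mixed part I/4 has tr(I/4 * P tensor P) = 0 for any traceless Pauli P.
So <X_A X_B>_rho = w * (+1) + (1 - w) * 0
= 0.68 * (+1)
= 0.6800

0.6800


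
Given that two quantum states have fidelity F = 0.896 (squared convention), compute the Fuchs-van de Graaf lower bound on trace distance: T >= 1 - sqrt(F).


Fuchs-van de Graaf (squared-fidelity convention): 1 - sqrt(F) <= T <= sqrt(1 - F).
Lower bound: T >= 1 - sqrt(F)
sqrt(F) = sqrt(0.896) = 0.9466
T >= 1 - 0.9466
T >= 0.0534

0.0534


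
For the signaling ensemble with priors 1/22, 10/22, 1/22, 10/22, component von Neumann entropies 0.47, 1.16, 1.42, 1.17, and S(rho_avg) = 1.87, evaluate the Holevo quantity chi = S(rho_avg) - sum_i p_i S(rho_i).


chi = S(rho) - sum_i p_i * S(rho_i)
Weighted entropy = 1/22 * 0.47 + 10/22 * 1.16 + 1/22 * 1.42 + 10/22 * 1.17
= 1.1450
chi = 1.87 - 1.1450
= 0.7250

0.7250


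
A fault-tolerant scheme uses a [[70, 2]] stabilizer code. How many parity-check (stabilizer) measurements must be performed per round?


For an [[n,k]] stabilizer code:
Number of stabilizer generators = n - k
= 70 - 2
= 68

68


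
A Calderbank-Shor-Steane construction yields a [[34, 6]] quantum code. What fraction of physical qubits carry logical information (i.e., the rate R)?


Code rate R = k/n
= 6/34
= 0.1765

0.1765


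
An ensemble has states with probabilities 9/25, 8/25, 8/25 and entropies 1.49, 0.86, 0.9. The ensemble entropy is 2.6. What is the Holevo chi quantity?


chi = S(rho) - sum_i p_i * S(rho_i)
Weighted entropy = 9/25 * 1.49 + 8/25 * 0.86 + 8/25 * 0.9
= 1.0996
chi = 2.6 - 1.0996
= 1.5004

1.5004


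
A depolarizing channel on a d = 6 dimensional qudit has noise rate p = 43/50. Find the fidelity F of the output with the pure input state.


F = (1-p) + p/d
= (1 - 0.8600) + 0.8600/6
= 0.1400 + 0.1433
= 0.2833

0.2833


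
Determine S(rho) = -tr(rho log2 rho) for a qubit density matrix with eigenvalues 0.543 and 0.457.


S = -p*log2(p) - (1-p)*log2(1-p)
p = 0.5430, 1-p = 0.4570
= -0.5430 * log2(0.5430) - 0.4570 * log2(0.4570)
= -(-0.4784) - (-0.5163)
= 0.9947

0.9947


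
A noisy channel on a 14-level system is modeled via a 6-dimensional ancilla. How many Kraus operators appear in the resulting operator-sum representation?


Tracing out the environment in an orthonormal basis {|i>_E} gives Kraus operators K_i = <i|_E U |0>_E.
Number of Kraus operators = dim(H_env) = d_env
= 6

6


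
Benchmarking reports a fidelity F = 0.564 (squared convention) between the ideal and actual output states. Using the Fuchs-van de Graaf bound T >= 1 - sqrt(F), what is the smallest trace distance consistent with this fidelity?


Fuchs-van de Graaf (squared-fidelity convention): 1 - sqrt(F) <= T <= sqrt(1 - F).
Lower bound: T >= 1 - sqrt(F)
sqrt(F) = sqrt(0.564) = 0.7510
T >= 1 - 0.7510
T >= 0.2490

0.2490


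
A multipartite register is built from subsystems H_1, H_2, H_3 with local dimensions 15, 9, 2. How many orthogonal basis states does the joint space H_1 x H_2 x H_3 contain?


dim(H_1 x H_2 x H_3) = 15 * 9 * 2
= 135 * 2
= 270

270


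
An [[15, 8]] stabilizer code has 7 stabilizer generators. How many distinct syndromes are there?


Each stabilizer generator gives a binary (+1 or -1) measurement outcome.
With 7 independent generators:
Total syndromes = 2^7
= 128

128


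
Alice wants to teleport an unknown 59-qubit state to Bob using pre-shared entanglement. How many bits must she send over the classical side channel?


Quantum teleportation requires 2 classical bits per qubit teleported.
59 qubit(s) -> 2 * 59 = 118 classical bits

118


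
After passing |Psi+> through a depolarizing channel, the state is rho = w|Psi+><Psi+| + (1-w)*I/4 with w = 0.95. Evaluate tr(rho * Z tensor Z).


|Psi+> = (|01> + |10>)/sqrt(2)
For the pure Bell state, <Z_A Z_B> = -1 (Bell-state Pauli correlator).
The maximally-mixed part I/4 has tr(I/4 * P tensor P) = 0 for any traceless Pauli P.
So <Z_A Z_B>_rho = w * (-1) + (1 - w) * 0
= 0.95 * (-1)
= -0.9500

-0.9500


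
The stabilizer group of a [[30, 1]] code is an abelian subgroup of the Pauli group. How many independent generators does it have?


For an [[n,k]] stabilizer code:
Number of stabilizer generators = n - k
= 30 - 1
= 29

29


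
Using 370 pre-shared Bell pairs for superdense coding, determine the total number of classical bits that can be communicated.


Superdense coding allows 2 classical bits per shared entangled pair.
370 pair(s) -> 2 * 370 = 740 classical bits

740


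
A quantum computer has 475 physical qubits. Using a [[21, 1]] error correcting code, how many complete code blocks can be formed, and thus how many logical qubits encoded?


Each code block uses 21 physical qubits for 1 logical qubit(s).
Number of complete blocks = floor(475 / 21) = 22
Logical qubits = 22 * 1
= 22

22


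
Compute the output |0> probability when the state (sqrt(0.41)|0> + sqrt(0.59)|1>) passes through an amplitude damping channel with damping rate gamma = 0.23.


For amplitude damping with parameter gamma on state sqrt(a)|0> + sqrt(b)|1>:
alpha^2 = 0.41, beta^2 = 0.59
P(|0>) = alpha^2 + gamma * beta^2
= 0.41 + 0.23 * 0.59
= 0.41 + 0.1357
= 0.5457

0.5457


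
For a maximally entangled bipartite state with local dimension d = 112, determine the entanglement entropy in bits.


For a maximally entangled state in d x d:
S = log2(d) = log2(112)
= 6.8074

6.8074


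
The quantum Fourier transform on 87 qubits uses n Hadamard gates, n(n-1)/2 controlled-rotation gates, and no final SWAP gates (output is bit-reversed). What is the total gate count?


Hadamard gates: 87
Controlled rotations: n*(n-1)/2 = 87*86/2 = 3741
SWAP gates: 0 (omitted)
Total = 87 + 3741
= 3828

3828


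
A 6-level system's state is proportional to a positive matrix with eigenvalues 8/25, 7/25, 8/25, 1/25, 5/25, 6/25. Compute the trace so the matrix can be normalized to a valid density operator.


tr(M) = sum of eigenvalues
= 8/25 + 7/25 + 8/25 + 1/25 + 5/25 + 6/25
= 35/25
= 1.4000

1.4000


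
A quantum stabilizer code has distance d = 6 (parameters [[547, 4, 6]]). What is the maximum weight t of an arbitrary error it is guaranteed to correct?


Code parameters: [[547, 4, 6]], distance d = 6.
Number of correctable errors = floor((d-1)/2)
= floor((6 - 1)/2)
= floor(5/2)
= 2

2


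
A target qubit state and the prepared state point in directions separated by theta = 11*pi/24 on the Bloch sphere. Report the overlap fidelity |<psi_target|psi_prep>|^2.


For states separated by angle theta on Bloch sphere:
F = cos^2(theta/2)
theta = 11*pi/24 = 1.4399
theta/2 = 0.7199
cos(theta/2) = 0.7518
F = 0.5653

0.5653


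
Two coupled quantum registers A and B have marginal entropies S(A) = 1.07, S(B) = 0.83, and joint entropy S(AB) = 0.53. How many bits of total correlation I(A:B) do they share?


I(A:B) = S(A) + S(B) - S(AB)
= 1.07 + 0.83 - 0.53
= 1.3700

1.3700


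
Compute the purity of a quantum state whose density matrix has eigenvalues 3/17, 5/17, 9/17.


tr(rho^2) = sum of eigenvalues squared
= (3/17)^2 + (5/17)^2 + (9/17)^2
= (9 + 25 + 81) / 289
= 115/289
= 0.3979

0.3979


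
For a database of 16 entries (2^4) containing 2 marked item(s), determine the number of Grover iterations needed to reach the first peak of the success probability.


After j Grover iterations the success probability is P(j) = sin^2((2j+1)*theta), where sin(theta) = sqrt(k/N).
N = 2^4 = 16, k = 2
sin(theta) = sqrt(k/N) = 0.3535533906
theta = arcsin(sqrt(k/N)) = 0.3613671239 rad
P(j) reaches its first maximum when (2j+1)*theta is as close as possible to pi/2, i.e. j = round(pi/(4*theta) - 1/2).
pi/(4*theta) - 1/2 = 1.6734
(For comparison, the common estimate pi/4 * sqrt(N/k) = 2.2214; the exact maximiser is used here.)
Optimal iterations = 2

2


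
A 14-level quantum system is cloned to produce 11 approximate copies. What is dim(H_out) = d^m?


Output space = H^(tensor 11) where dim(H) = 14
dim = 14^11
= 196 (after 2 factors)
= 2744 (after 3 factors)
= 38416 (after 4 factors)
= 537824 (after 5 factors)
= 7529536 (after 6 factors)
= 105413504 (after 7 factors)
= 1475789056 (after 8 factors)
= 20661046784 (after 9 factors)
= 289254654976 (after 10 factors)
= 4049565169664 (after 11 factors)
= 4049565169664

4049565169664
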